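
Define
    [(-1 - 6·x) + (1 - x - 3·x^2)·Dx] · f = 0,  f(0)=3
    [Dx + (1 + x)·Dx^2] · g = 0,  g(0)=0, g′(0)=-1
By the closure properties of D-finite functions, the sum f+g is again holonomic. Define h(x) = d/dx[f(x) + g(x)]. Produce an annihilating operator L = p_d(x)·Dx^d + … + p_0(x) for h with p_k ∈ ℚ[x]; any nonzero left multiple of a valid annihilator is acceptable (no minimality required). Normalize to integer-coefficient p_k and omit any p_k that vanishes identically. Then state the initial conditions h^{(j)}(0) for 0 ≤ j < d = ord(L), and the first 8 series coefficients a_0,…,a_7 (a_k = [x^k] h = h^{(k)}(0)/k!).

L = (58 + 350·x + 636·x^2 + 756·x^3 + 324·x^4) + (40 + 364·x + 976·x^2 + 1632·x^3 + 1530·x^4 + 540·x^5)·Dx + (-9 - 31·x - 27·x^2 + 115·x^3 + 345·x^4 + 333·x^5 + 108·x^6)·Dx^2  (order 2).
h: a_k = 2, 25, 62, 229, 599, 1747, 4556, 12193, …
ICs: h(0) = 2, h′(0) = 25.

f: a_k = 3, 3, 12, 21, 57, 120, 291, 651, …
g: a_k = 0, -1, 1/2, -1/3, 1/4, -1/5, 1/6, -1/7, …
f+g: L₀ = lclm(L_f,L_g), ord ≤ 1+2.
h₀' ⇒ L via d/dx closure of L₀.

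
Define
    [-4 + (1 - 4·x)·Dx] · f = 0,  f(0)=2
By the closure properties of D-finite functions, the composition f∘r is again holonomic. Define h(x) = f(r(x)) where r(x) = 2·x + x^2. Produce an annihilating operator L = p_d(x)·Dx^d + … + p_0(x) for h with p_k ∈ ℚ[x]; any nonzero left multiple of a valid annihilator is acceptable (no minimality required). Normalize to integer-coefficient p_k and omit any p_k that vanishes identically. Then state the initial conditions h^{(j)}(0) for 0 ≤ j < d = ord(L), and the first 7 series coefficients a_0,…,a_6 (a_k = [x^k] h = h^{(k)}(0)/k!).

f: a_k = 2, 8, 32, 128, 512, 2048, 8192, …
Change of var in L_f (x↦r) gives L₀.
L = (8 + 8·x) + (-1 + 8·x + 4·x^2)·Dx  (order 1).
h: a_k = 2, 16, 136, 1152, 9760, 82688, 700544, …
ICs: h(0) = 2.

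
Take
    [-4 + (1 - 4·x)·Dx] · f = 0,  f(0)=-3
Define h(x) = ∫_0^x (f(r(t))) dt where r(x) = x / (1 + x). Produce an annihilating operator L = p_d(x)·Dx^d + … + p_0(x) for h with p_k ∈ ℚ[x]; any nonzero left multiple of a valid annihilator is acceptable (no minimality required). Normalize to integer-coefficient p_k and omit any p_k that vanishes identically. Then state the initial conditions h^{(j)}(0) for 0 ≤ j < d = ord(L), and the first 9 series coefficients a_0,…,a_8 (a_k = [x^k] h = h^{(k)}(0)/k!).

f: a_k = -3, -12, -48, -192, -768, -3072, -12288, -49152, -196608, …
f∘r: x↦r, Dx↦Dx/r' in L_f ⇒ L₀.
h=∫₀ˣh₀: take L = L₀·Dx.
L = 4·Dx + (-1 + 2·x + 3·x^2)·Dx^2  (order 2).
h: a_k = 0, -3, -6, -12, -27, -324/5, -162, -2916/7, -2187/2, …
ICs: h(0) = 0, h′(0) = -3.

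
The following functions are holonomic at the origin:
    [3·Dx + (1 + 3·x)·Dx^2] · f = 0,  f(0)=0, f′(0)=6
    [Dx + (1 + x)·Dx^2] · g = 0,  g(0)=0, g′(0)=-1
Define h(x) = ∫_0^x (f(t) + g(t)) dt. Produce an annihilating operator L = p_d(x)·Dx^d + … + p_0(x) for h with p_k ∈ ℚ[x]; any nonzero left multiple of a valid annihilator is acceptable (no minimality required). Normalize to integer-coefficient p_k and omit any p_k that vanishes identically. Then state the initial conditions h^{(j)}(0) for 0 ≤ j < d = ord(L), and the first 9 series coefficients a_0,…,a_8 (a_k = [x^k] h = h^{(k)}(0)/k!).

L = 6·Dx^2 + (8 + 12·x)·Dx^3 + (1 + 4·x + 3·x^2)·Dx^4  (order 4).
h: a_k = 0, 0, 5/2, -17/6, 53/12, -161/20, 97/6, -1457/42, 4373/56, …
ICs: h(0) = 0, h′(0) = 0, h′′(0) = 5, h′′′(0) = -17.

f: a_k = 0, 6, -9, 18, -81/2, 486/5, -243, 4374/7, -6561/4, …
g: a_k = 0, -1, 1/2, -1/3, 1/4, -1/5, 1/6, -1/7, 1/8, …
Sum ⇒ L₀ = lclm(L_f,L_g) in ℚ(x)⟨Dx⟩.
h=∫h₀ ⇒ L = L₀·Dx.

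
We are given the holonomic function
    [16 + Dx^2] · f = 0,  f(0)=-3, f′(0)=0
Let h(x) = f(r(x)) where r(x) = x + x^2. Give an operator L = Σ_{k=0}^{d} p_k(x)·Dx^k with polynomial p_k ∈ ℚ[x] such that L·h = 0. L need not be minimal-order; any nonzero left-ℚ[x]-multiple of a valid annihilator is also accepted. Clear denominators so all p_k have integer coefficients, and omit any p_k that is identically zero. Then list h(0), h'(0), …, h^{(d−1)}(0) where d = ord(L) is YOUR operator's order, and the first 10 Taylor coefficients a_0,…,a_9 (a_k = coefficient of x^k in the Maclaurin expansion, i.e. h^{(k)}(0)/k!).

f: a_k = -3, 0, 24, 0, -32, 0, 256/15, 0, -512/105, 0, …
h₀=f(r): pull back L_f along r ⇒ L₀.
L = (16 + 96·x + 192·x^2 + 128·x^3) - 2·Dx + (1 + 2·x)·Dx^2  (order 2).
h: a_k = -3, 0, 24, 48, -8, -128, -2624/15, -128/5, 23008/105, 31744/105, …
ICs: h(0) = -3, h′(0) = 0.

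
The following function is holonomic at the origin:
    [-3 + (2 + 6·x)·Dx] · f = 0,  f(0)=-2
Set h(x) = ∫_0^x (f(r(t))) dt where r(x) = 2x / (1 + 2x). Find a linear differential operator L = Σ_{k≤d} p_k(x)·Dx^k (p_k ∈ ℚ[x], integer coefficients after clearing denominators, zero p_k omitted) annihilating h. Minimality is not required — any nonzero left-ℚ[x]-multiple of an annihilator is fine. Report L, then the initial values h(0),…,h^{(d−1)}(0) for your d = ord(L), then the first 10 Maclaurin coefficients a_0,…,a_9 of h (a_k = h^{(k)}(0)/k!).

f: a_k = -2, -3, 9/4, -27/8, 405/64, -1701/128, 15309/512, -72171/1024, 2814669/16384, -14073345/32768, …
L₀ from L_f via x↦r, Dx↦r'^{-1}Dx.
Integrate: L := L₀·Dx.
L = -3·Dx + (1 + 10·x + 16·x^2)·Dx^2  (order 2).
h: a_k = 0, -2, -3, 7, -87/4, 1677/20, -3023/8, 106305/56, -658335/64, 11301055/192, …
ICs: h(0) = 0, h′(0) = -2.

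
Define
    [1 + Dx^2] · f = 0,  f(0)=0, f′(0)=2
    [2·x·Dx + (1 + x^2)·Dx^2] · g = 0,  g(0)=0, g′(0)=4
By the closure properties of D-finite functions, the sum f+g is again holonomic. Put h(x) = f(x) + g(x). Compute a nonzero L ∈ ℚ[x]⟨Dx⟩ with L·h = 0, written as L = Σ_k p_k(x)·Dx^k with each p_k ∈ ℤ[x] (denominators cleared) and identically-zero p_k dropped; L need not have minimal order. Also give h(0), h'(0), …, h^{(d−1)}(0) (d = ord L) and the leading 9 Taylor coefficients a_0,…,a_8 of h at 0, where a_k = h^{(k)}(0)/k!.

f: a_k = 0, 2, 0, -1/3, 0, 1/60, 0, -1/2520, 0, …
g: a_k = 0, 4, 0, -4/3, 0, 4/5, 0, -4/7, 0, …
Sum ⇒ L₀ = lclm(L_f,L_g) in ℚ(x)⟨Dx⟩.
L = (-22·x + 28·x^3 + 2·x^5)·Dx + (-1 + 7·x^2 + 9·x^4 + x^6)·Dx^2 + (-22·x + 28·x^3 + 2·x^5)·Dx^3 + (-1 + 7·x^2 + 9·x^4 + x^6)·Dx^4  (order 4).
h: a_k = 0, 6, 0, -5/3, 0, 49/60, 0, -1441/2520, 0, …
ICs: h(0) = 0, h′(0) = 6, h′′(0) = 0, h′′′(0) = -10.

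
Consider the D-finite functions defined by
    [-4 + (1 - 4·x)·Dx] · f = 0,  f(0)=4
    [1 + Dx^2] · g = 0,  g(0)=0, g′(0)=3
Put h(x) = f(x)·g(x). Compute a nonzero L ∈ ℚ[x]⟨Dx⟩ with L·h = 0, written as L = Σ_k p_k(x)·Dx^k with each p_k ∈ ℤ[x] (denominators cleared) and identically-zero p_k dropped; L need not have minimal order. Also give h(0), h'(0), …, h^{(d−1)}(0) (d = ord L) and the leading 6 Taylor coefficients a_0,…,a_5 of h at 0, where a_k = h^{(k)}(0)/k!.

f: a_k = 4, 16, 64, 256, 1024, 4096, …
g: a_k = 0, 3, 0, -1/2, 0, 1/40, …
Sym-product of L_f,L_g gives L₀ (≤ ord 2).
L = (-1 + 4·x) + 8·Dx + (-1 + 4·x)·Dx^2  (order 2).
h: a_k = 0, 12, 48, 190, 760, 30401/10, …
ICs: h(0) = 0, h′(0) = 12.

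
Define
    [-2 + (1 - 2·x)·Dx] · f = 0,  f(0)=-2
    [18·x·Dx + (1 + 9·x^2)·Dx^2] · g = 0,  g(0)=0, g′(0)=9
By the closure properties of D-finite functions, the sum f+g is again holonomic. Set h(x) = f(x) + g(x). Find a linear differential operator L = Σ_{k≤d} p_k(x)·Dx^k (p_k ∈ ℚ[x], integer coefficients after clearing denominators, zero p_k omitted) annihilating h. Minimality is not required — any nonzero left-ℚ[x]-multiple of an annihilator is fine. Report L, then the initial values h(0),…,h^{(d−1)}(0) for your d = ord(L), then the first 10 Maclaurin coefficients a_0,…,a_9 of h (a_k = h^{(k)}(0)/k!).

f: a_k = -2, -4, -8, -16, -32, -64, -128, -256, -512, -1024, …
g: a_k = 0, 9, 0, -27, 0, 729/5, 0, -6561/7, 0, 6561, …
f+g: L₀ = lclm(L_f,L_g), ord ≤ 1+2.
L = (-36 + 288·x + 972·x^2)·Dx + (21 - 36·x + 9·x^2 + 972·x^3)·Dx^2 + (-2 - 5·x - 45·x^3 + 162·x^4)·Dx^3  (order 3).
h: a_k = -2, 5, -8, -43, -32, 409/5, -128, -8353/7, -512, 5537, …
ICs: h(0) = -2, h′(0) = 5, h′′(0) = -16.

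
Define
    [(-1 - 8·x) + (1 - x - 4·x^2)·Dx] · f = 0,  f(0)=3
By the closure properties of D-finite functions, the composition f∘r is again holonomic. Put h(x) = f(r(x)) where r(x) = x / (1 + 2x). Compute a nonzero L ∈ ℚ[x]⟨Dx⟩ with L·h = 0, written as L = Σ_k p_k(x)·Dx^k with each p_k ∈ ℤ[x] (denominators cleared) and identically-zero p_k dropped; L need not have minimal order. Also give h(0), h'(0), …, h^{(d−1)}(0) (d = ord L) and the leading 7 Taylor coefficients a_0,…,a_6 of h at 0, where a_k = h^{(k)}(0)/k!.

L = (1 + 10·x) + (-1 - 5·x - 4·x^2 + 4·x^3)·Dx  (order 1).
h: a_k = 3, 3, 9, -21, 81, -285, 1017, …
ICs: h(0) = 3.

f: a_k = 3, 3, 15, 27, 87, 195, 543, …
Change of var in L_f (x↦r) gives L₀.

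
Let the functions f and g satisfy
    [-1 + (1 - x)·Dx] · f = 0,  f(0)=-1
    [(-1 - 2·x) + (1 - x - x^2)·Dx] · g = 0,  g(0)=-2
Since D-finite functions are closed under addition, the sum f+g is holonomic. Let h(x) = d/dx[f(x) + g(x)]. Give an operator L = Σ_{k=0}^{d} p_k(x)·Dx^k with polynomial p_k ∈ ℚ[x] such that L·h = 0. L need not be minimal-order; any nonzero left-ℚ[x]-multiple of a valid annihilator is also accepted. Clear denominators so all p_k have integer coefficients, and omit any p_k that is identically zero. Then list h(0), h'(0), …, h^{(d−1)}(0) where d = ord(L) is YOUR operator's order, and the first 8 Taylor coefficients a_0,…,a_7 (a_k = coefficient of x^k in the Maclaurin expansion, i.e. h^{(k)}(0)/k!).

f: a_k = -1, -1, -1, -1, -1, -1, -1, -1, …
g: a_k = -2, -2, -4, -6, -10, -16, -26, -42, …
f+g: L₀ = lclm(L_f,L_g), ord ≤ 1+1.
h₀' ⇒ L via d/dx closure of L₀.
L = (-6 - 24·x - 24·x^3 + 6·x^4) + (6 + 6·x - 6·x^2 - 21·x^4 + 6·x^5)·Dx + (-1 + 2·x - 3·x^2 + 6·x^3 - 2·x^4 - 3·x^5 + x^6)·Dx^2  (order 2).
h: a_k = -3, -10, -21, -44, -85, -162, -301, -552, …
ICs: h(0) = -3, h′(0) = -10.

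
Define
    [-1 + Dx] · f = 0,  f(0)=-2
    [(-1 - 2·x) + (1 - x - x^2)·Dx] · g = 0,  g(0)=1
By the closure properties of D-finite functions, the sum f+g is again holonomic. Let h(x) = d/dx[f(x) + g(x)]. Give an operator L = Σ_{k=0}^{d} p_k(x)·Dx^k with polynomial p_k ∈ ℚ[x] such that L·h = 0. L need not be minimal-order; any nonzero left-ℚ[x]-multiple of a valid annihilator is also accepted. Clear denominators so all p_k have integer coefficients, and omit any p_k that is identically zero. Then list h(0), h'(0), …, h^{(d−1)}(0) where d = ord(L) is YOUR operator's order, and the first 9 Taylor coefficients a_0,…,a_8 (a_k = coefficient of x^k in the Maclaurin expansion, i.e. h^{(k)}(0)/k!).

L = (14 + 46·x + 40·x^2 + 36·x^3 + 6·x^4) + (-17 - 48·x - 41·x^2 - 24·x^3 + 5·x^4 + 2·x^5)·Dx + (3 + 2·x + x^2 - 12·x^3 - 11·x^4 - 2·x^5)·Dx^2  (order 2).
h: a_k = -1, 2, 8, 59/3, 479/12, 4679/60, 52919/360, 685439/2520, 9979199/20160, …
ICs: h(0) = -1, h′(0) = 2.

f: a_k = -2, -2, -1, -1/3, -1/12, -1/60, -1/360, -1/2520, -1/20160, …
g: a_k = 1, 1, 2, 3, 5, 8, 13, 21, 34, …
L₀ := lclm(L_f,L_g); ord L₀ ≤ 1+1.
h=h₀': d/dx-closure on L₀ ⇒ L.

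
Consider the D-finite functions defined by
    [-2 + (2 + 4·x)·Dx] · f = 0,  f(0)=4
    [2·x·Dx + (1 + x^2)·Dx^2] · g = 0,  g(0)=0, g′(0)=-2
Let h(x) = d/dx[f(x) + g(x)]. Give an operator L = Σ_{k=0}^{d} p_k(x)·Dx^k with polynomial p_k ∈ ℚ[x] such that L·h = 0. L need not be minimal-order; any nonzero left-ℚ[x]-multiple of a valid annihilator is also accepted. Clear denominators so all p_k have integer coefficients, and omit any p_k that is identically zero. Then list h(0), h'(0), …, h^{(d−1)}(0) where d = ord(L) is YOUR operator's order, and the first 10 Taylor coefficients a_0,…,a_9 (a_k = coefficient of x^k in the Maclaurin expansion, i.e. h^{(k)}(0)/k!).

L = (-2 - 10·x + 6·x^2 + 6·x^3) + (-5 - 8·x - 8·x^2 + 24·x^3 + 21·x^4)·Dx + (-1 + 6·x^2 + 6·x^3 + 7·x^4 + 6·x^5)·Dx^2  (order 2).
h: a_k = 2, -4, 8, -10, 31/2, -63/2, 239/4, -429/4, 6371/32, -12155/32, …
ICs: h(0) = 2, h′(0) = -4.

f: a_k = 4, 4, -2, 2, -5/2, 7/2, -21/4, 33/4, -429/32, 715/32, …
g: a_k = 0, -2, 0, 2/3, 0, -2/5, 0, 2/7, 0, -2/9, …
Sum ⇒ L₀ = lclm(L_f,L_g) in ℚ(x)⟨Dx⟩.
h=h₀': d/dx-closure on L₀ ⇒ L.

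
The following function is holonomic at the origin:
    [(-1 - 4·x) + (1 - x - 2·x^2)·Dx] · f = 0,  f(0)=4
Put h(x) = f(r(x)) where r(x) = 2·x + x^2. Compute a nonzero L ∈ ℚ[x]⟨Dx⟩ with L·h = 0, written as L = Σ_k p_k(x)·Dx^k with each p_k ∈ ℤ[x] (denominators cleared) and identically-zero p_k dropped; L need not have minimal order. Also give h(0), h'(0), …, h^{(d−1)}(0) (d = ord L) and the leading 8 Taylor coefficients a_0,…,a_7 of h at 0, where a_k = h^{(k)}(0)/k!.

f: a_k = 4, 4, 12, 20, 44, 84, 172, 340, …
f∘r: x↦r, Dx↦Dx/r' in L_f ⇒ L₀.
L = (2 + 16·x + 8·x^2) + (-1 + 3·x + 6·x^2 + 2·x^3)·Dx  (order 1).
h: a_k = 4, 8, 52, 208, 956, 4216, 18804, 83616, …
ICs: h(0) = 4.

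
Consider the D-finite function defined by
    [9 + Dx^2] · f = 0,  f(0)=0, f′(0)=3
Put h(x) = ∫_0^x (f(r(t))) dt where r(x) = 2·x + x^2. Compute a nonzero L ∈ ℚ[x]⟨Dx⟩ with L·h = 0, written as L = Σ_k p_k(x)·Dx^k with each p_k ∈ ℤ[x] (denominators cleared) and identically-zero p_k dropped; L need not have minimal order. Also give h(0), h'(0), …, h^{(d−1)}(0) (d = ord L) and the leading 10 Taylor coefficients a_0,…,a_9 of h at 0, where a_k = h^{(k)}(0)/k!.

f: a_k = 0, 3, 0, -9/2, 0, 81/40, 0, -243/560, 0, 243/4480, …
L₀ from L_f via x↦r, Dx↦r'^{-1}Dx.
h=∫h₀ ⇒ L = L₀·Dx.
L = (36 + 108·x + 108·x^2 + 36·x^3)·Dx - Dx^2 + (1 + x)·Dx^3  (order 3).
h: a_k = 0, 0, 3, 1, -9, -54/5, 63/10, 45/2, 1863/140, -63/5, …
ICs: h(0) = 0, h′(0) = 0, h′′(0) = 6.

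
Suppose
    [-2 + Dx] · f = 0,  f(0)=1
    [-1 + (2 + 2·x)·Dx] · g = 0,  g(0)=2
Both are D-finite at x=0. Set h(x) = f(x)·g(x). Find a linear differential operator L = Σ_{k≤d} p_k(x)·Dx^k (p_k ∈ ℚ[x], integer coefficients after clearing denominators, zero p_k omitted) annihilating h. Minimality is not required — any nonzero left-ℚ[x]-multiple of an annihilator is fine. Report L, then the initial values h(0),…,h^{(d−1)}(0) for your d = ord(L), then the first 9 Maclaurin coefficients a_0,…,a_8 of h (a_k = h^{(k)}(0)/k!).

L = (-5 - 4·x) + (2 + 2·x)·Dx  (order 1).
h: a_k = 2, 5, 23/4, 103/24, 449/192, 1949/1920, 1643/4608, 36047/322560, 135617/5160960, …
ICs: h(0) = 2.

f: a_k = 1, 2, 2, 4/3, 2/3, 4/15, 4/45, 8/315, 2/315, …
g: a_k = 2, 1, -1/4, 1/8, -5/64, 7/128, -21/512, 33/1024, -429/16384, …
Product ⇒ symmetric product L₀, ord ≤ 1.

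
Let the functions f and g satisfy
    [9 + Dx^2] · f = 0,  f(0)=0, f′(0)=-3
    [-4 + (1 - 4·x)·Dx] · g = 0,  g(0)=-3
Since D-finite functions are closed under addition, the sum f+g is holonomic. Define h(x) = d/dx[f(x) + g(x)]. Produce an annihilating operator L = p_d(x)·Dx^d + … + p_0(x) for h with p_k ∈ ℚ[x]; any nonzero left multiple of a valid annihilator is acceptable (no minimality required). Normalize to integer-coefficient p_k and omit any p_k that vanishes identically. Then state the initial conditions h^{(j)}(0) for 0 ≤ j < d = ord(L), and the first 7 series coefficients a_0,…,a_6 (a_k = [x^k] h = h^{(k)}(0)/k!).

L = (4824 - 1728·x + 3456·x^2) + (-315 + 1476·x - 1296·x^2 + 1728·x^3)·Dx + (536 - 192·x + 384·x^2)·Dx^2 + (-35 + 164·x - 144·x^2 + 192·x^3)·Dx^3  (order 3).
h: a_k = -15, -96, -1125/2, -3072, -122961/8, -73728, -27524877/80, …
ICs: h(0) = -15, h′(0) = -96, h′′(0) = -1125.

f: a_k = 0, -3, 0, 9/2, 0, -81/40, 0, …
g: a_k = -3, -12, -48, -192, -768, -3072, -12288, …
Weyl lclm of L_f,L_g ⇒ L₀ (ord ≤ 3).
h=h₀': d/dx-closure on L₀ ⇒ L.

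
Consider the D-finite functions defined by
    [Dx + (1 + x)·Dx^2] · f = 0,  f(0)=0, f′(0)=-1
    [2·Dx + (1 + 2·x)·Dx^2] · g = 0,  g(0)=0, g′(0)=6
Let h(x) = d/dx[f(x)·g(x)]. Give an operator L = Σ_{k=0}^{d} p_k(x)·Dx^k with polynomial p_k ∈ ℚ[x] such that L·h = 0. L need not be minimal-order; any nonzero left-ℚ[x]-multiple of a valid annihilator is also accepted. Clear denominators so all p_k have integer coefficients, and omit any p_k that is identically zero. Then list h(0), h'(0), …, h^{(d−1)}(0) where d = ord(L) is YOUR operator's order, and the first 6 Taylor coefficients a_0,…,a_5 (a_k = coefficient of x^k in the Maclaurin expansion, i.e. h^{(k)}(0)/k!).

L = (20 + 48·x + 32·x^2) + (66 + 268·x + 360·x^2 + 160·x^3)·Dx + (32 + 180·x + 372·x^2 + 336·x^3 + 112·x^4)·Dx^2 + (3 + 22·x + 63·x^2 + 88·x^3 + 60·x^4 + 16·x^5)·Dx^3  (order 3).
h: a_k = 0, -12, 27, -52, 195/2, -917/5, …
ICs: h(0) = 0, h′(0) = -12, h′′(0) = 54.

f: a_k = 0, -1, 1/2, -1/3, 1/4, -1/5, …
g: a_k = 0, 6, -6, 8, -12, 96/5, …
h₀=f·g: eliminate ⇒ L₀, order ≤ 2·2.
h=h₀': d/dx-closure on L₀ ⇒ L.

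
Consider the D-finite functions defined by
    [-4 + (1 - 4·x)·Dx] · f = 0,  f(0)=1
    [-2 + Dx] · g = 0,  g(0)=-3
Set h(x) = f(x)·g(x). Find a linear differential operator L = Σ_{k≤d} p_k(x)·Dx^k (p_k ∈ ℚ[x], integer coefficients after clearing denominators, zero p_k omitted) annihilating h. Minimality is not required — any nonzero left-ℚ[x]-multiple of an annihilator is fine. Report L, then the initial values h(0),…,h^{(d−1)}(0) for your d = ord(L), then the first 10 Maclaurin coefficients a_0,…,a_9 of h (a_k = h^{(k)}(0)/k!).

f: a_k = 1, 4, 16, 64, 256, 1024, 4096, 16384, 65536, 262144, …
g: a_k = -3, -6, -6, -4, -2, -4/5, -4/15, -8/105, -2/105, -4/945, …
L₀ := L_f ⊗_s L_g (sym. prod.), ord ≤ 1.
L = (6 - 8·x) + (-1 + 4·x)·Dx  (order 1).
h: a_k = -3, -18, -78, -316, -1266, -25324/5, -303892/15, -2836328/35, -34035938/105, -1225293772/945, …
ICs: h(0) = -3.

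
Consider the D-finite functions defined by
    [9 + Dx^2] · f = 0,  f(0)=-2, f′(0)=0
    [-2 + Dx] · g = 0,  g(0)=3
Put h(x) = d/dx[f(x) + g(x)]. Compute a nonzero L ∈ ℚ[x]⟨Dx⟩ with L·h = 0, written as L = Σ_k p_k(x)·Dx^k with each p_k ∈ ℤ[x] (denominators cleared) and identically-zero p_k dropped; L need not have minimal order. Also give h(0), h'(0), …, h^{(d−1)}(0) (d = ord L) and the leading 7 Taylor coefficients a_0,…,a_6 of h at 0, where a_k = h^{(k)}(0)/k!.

L = 18 - 9·Dx + 2·Dx^2 - Dx^3  (order 3).
h: a_k = 6, 30, 12, -19, 4, 55/4, 8/15, …
ICs: h(0) = 6, h′(0) = 30, h′′(0) = 24.

f: a_k = -2, 0, 9, 0, -27/4, 0, 81/40, …
g: a_k = 3, 6, 6, 4, 2, 4/5, 4/15, …
Sum ⇒ L₀ = lclm(L_f,L_g) in ℚ(x)⟨Dx⟩.
h₀' ⇒ L via d/dx closure of L₀.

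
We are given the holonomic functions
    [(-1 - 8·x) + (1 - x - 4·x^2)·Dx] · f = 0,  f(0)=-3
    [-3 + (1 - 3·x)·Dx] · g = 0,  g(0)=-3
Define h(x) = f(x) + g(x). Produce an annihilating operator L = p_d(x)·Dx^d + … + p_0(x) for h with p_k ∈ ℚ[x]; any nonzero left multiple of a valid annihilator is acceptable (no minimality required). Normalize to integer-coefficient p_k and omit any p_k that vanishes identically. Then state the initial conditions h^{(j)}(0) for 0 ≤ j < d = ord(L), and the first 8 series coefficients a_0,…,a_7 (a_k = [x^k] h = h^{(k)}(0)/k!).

f: a_k = -3, -3, -15, -27, -87, -195, -543, -1323, …
g: a_k = -3, -9, -27, -81, -243, -729, -2187, -6561, …
L₀ := lclm(L_f,L_g); ord L₀ ≤ 1+1.
L = (6 - 72·x + 144·x^2 - 144·x^3) + (4 - 84·x^2 + 252·x^3 - 288·x^4)·Dx + (-1 + 8·x - 21·x^2 + 8·x^3 + 54·x^4 - 72·x^5)·Dx^2  (order 2).
h: a_k = -6, -12, -42, -108, -330, -924, -2730, -7884, …
ICs: h(0) = -6, h′(0) = -12.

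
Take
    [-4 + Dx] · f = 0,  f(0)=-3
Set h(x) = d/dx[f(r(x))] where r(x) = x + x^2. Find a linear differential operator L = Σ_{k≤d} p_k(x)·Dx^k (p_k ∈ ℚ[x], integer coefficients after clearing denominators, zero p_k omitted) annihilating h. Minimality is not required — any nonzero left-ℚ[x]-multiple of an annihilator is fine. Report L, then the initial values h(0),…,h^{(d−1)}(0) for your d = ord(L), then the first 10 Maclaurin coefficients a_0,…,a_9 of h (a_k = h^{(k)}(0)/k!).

f: a_k = -3, -12, -24, -32, -32, -128/5, -256/15, -1024/105, -512/105, -2048/945, …
Substitute x→r, Dx→(1/r')Dx; clear ⇒ L₀.
h=h₀': d/dx-closure on L₀ ⇒ L.
L = (6 + 16·x + 16·x^2) + (-1 - 2·x)·Dx  (order 1).
h: a_k = -12, -72, -240, -608, -1248, -11072/5, -52096/15, -34560/7, -675968/105, -7369472/945, …
ICs: h(0) = -12.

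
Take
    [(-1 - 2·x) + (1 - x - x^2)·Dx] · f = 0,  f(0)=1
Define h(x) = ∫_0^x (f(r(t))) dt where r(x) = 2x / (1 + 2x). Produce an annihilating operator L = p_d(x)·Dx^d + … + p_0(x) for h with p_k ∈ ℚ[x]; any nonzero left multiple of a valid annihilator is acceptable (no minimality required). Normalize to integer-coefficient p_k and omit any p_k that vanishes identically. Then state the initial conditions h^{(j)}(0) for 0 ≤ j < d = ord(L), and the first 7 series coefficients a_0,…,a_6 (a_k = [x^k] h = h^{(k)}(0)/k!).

L = (2 + 12·x)·Dx + (-1 - 4·x + 8·x^3)·Dx^2  (order 2).
h: a_k = 0, 1, 1, 4/3, 0, 16/5, -16/3, …
ICs: h(0) = 0, h′(0) = 1.

f: a_k = 1, 1, 2, 3, 5, 8, 13, …
Substitute x→r, Dx→(1/r')Dx; clear ⇒ L₀.
Integrate: L := L₀·Dx.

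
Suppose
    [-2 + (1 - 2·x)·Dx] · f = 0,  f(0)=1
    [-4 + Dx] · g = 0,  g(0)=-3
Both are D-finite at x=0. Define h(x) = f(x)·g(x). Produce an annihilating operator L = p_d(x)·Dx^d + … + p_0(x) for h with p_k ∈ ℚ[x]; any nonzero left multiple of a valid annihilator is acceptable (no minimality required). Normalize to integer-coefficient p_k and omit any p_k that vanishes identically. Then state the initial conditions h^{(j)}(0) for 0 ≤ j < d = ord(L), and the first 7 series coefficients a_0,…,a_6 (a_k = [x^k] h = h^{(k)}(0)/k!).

L = (6 - 8·x) + (-1 + 2·x)·Dx  (order 1).
h: a_k = -3, -18, -60, -152, -336, -3488/5, -21184/15, …
ICs: h(0) = -3.

f: a_k = 1, 2, 4, 8, 16, 32, 64, …
g: a_k = -3, -12, -24, -32, -32, -128/5, -256/15, …
f·g: L₀ = L_f ⊗_s L_g, ord ≤ 1·1.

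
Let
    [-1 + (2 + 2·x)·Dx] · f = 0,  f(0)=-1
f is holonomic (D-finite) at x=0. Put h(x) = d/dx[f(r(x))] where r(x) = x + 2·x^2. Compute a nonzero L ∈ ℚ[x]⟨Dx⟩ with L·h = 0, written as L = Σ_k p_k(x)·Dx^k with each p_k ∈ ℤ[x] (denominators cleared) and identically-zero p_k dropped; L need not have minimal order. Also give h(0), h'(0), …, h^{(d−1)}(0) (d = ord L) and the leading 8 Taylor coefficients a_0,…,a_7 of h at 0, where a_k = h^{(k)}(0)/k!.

L = 7 + (-2 - 10·x - 12·x^2 - 16·x^3)·Dx  (order 1).
h: a_k = -1/2, -7/4, 21/16, 21/32, -595/256, 567/512, 5537/2048, -17843/4096, …
ICs: h(0) = -1/2.

f: a_k = -1, -1/2, 1/8, -1/16, 5/128, -7/256, 21/1024, -33/2048, …
h₀=f(r): pull back L_f along r ⇒ L₀.
h=h₀': d/dx-closure on L₀ ⇒ L.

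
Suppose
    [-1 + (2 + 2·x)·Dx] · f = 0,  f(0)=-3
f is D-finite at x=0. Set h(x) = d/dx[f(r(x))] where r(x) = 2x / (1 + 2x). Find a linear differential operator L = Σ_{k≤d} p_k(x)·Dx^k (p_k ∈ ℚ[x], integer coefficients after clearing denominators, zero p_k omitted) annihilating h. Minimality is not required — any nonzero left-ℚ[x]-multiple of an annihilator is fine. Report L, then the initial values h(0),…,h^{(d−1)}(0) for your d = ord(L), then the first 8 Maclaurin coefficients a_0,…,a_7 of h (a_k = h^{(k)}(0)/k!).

L = (-5 - 16·x) + (-1 - 6·x - 8·x^2)·Dx  (order 1).
h: a_k = -3, 15, -117/2, 423/2, -5985/8, 21177/8, -151305/16, 547383/16, …
ICs: h(0) = -3.

f: a_k = -3, -3/2, 3/8, -3/16, 15/128, -21/256, 63/1024, -99/2048, …
L₀ from L_f via x↦r, Dx↦r'^{-1}Dx.
h=h₀': d/dx-closure on L₀ ⇒ L.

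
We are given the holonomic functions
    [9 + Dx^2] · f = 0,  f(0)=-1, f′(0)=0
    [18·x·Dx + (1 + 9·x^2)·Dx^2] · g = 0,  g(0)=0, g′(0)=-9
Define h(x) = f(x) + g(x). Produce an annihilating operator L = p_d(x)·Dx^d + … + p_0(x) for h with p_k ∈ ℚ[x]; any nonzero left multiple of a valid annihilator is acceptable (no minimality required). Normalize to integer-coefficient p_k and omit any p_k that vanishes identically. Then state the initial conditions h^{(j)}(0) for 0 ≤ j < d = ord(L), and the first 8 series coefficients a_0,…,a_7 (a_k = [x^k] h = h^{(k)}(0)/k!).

L = (-1782·x + 20412·x^3 + 13122·x^5)·Dx + (-9 + 567·x^2 + 6561·x^4 + 6561·x^6)·Dx^2 + (-198·x + 2268·x^3 + 1458·x^5)·Dx^3 + (-1 + 63·x^2 + 729·x^4 + 729·x^6)·Dx^4  (order 4).
h: a_k = -1, -9, 9/2, 27, -27/8, -729/5, 81/80, 6561/7, …
ICs: h(0) = -1, h′(0) = -9, h′′(0) = 9, h′′′(0) = 162.

f: a_k = -1, 0, 9/2, 0, -27/8, 0, 81/80, 0, …
g: a_k = 0, -9, 0, 27, 0, -729/5, 0, 6561/7, …
Weyl lclm of L_f,L_g ⇒ L₀ (ord ≤ 4).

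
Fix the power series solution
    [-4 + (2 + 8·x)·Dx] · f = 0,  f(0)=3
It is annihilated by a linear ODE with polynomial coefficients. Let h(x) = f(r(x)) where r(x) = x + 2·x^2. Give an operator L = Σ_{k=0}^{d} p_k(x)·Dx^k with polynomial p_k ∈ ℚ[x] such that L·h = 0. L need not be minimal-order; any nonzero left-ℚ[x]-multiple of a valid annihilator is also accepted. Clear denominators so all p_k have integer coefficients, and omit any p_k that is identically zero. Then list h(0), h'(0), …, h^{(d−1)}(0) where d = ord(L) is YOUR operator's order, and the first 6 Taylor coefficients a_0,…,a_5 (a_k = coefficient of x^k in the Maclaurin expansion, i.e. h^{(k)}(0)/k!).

L = (-2 - 8·x) + (1 + 4·x + 8·x^2)·Dx  (order 1).
h: a_k = 3, 6, 6, -12, 18, -12, …
ICs: h(0) = 3.

f: a_k = 3, 6, -6, 12, -30, 84, …
f∘r: x↦r, Dx↦Dx/r' in L_f ⇒ L₀.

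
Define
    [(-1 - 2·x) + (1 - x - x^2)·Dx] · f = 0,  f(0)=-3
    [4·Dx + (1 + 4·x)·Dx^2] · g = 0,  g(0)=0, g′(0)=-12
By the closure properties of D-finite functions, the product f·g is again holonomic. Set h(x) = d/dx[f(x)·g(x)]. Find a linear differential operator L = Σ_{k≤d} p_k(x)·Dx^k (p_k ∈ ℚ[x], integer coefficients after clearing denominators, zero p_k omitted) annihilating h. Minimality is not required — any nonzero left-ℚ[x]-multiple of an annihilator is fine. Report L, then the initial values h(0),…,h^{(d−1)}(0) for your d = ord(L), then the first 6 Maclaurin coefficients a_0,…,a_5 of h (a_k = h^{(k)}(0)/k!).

L = (82 + 216·x + 288·x^2) + (-7 + 62·x + 264·x^2 + 224·x^3)·Dx + (-3 - 17·x - 9·x^2 + 52·x^3 + 32·x^4)·Dx^2  (order 2).
h: a_k = 36, -72, 576, -1680, 8076, -148464/5, …
ICs: h(0) = 36, h′(0) = -72.

f: a_k = -3, -3, -6, -9, -15, -24, …
g: a_k = 0, -12, 24, -64, 192, -3072/5, …
Sym-product of L_f,L_g gives L₀ (≤ ord 2).
Derive L from L₀ (diff closure).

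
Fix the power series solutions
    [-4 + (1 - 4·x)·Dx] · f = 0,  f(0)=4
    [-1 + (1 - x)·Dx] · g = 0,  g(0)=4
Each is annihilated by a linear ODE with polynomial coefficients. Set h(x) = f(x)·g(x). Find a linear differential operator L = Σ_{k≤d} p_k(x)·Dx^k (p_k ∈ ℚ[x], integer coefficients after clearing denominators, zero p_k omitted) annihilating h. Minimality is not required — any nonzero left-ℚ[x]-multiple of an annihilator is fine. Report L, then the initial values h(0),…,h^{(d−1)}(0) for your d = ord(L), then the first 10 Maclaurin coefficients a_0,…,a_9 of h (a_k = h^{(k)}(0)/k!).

L = (-5 + 8·x) + (1 - 5·x + 4·x^2)·Dx  (order 1).
h: a_k = 16, 80, 336, 1360, 5456, 21840, 87376, 349520, 1398096, 5592400, …
ICs: h(0) = 16.

f: a_k = 4, 16, 64, 256, 1024, 4096, 16384, 65536, 262144, 1048576, …
g: a_k = 4, 4, 4, 4, 4, 4, 4, 4, 4, 4, …
Product ⇒ symmetric product L₀, ord ≤ 1.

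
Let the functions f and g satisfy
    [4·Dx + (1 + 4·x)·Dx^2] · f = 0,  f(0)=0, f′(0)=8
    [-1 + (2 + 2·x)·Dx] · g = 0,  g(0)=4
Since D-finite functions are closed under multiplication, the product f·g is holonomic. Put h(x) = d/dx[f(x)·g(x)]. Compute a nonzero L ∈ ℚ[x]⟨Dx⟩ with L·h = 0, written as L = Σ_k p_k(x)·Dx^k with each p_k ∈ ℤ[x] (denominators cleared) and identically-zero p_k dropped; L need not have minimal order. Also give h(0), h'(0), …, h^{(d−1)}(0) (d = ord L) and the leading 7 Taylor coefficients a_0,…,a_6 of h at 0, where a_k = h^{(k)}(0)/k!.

L = (-83 - 40·x + 16·x^2) + (-196 - 372·x - 48·x^2 + 128·x^3)·Dx + (-20 - 104·x - 84·x^2 + 64·x^3 + 64·x^4)·Dx^2  (order 2).
h: a_k = 32, -96, 404, -5000/3, 81349/12, -547691/20, 52913387/480, …
ICs: h(0) = 32, h′(0) = -96.

f: a_k = 0, 8, -16, 128/3, -128, 2048/5, -4096/3, …
g: a_k = 4, 2, -1/2, 1/4, -5/32, 7/64, -21/256, …
h₀=f·g: eliminate ⇒ L₀, order ≤ 2·1.
h=h₀': d/dx-closure on L₀ ⇒ L.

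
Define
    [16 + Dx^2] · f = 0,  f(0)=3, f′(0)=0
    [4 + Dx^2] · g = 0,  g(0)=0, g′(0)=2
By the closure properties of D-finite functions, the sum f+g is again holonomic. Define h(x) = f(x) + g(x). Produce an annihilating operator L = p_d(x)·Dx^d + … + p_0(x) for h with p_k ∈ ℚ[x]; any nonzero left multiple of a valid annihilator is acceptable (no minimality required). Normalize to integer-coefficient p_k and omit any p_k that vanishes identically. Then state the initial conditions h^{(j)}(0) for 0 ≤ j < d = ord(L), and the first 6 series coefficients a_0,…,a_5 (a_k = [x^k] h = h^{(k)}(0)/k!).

L = 64 + 20·Dx^2 + Dx^4  (order 4).
h: a_k = 3, 2, -24, -4/3, 32, 4/15, …
ICs: h(0) = 3, h′(0) = 2, h′′(0) = -48, h′′′(0) = -8.

f: a_k = 3, 0, -24, 0, 32, 0, …
g: a_k = 0, 2, 0, -4/3, 0, 4/15, …
Sum ⇒ L₀ = lclm(L_f,L_g) in ℚ(x)⟨Dx⟩.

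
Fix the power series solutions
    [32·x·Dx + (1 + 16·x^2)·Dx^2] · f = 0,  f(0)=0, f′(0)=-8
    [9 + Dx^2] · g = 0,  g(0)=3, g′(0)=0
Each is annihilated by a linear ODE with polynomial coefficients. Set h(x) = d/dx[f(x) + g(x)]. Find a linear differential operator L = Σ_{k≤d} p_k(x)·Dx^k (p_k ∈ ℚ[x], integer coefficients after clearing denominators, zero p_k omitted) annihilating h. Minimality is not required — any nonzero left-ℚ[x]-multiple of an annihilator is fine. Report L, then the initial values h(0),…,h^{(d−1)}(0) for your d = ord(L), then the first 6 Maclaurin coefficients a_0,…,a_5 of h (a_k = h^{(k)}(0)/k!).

L = (-52704·x + 967680·x^3 + 663552·x^5) + (-207 + 13104·x^2 + 283392·x^4 + 331776·x^6)·Dx + (-5856·x + 107520·x^3 + 73728·x^5)·Dx^2 + (-23 + 1456·x^2 + 31488·x^4 + 36864·x^6)·Dx^3  (order 3).
h: a_k = -8, -27, 128, 81/2, -2048, -729/40, …
ICs: h(0) = -8, h′(0) = -27, h′′(0) = 256.

f: a_k = 0, -8, 0, 128/3, 0, -2048/5, …
g: a_k = 3, 0, -27/2, 0, 81/8, 0, …
f+g: L₀ = lclm(L_f,L_g), ord ≤ 2+2.
h₀' ⇒ L via d/dx closure of L₀.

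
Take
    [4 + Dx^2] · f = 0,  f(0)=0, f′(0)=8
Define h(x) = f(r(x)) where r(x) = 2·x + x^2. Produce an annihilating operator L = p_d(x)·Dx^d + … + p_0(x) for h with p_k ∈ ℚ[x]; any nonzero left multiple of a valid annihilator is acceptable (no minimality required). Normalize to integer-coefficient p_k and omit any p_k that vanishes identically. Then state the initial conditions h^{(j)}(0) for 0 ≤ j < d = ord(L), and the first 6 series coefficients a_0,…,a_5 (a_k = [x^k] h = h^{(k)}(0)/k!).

L = (16 + 48·x + 48·x^2 + 16·x^3) - Dx + (1 + x)·Dx^2  (order 2).
h: a_k = 0, 16, 8, -128/3, -64, 32/15, …
ICs: h(0) = 0, h′(0) = 16.

f: a_k = 0, 8, 0, -16/3, 0, 16/15, …
h₀=f(r): pull back L_f along r ⇒ L₀.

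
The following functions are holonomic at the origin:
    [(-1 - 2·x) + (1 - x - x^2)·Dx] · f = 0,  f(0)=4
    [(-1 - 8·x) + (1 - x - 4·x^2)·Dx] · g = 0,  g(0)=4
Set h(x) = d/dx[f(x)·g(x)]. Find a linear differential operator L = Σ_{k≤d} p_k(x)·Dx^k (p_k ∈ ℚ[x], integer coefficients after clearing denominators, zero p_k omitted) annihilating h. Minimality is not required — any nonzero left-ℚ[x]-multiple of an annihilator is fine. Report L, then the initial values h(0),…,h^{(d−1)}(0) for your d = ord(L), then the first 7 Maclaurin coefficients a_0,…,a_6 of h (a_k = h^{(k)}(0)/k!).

L = (16 + 18·x - 12·x^2 - 352·x^3 + 12·x^4 + 600·x^5 + 320·x^6) + (-2 - 4·x + 39·x^2 + 8·x^3 - 140·x^4 - 21·x^5 + 140·x^6 + 64·x^7)·Dx  (order 1).
h: a_k = 32, 256, 912, 3584, 11200, 36192, 107296, …
ICs: h(0) = 32.

f: a_k = 4, 4, 8, 12, 20, 32, 52, …
g: a_k = 4, 4, 20, 36, 116, 260, 724, …
L₀ := L_f ⊗_s L_g (sym. prod.), ord ≤ 1.
h₀' ⇒ L via d/dx closure of L₀.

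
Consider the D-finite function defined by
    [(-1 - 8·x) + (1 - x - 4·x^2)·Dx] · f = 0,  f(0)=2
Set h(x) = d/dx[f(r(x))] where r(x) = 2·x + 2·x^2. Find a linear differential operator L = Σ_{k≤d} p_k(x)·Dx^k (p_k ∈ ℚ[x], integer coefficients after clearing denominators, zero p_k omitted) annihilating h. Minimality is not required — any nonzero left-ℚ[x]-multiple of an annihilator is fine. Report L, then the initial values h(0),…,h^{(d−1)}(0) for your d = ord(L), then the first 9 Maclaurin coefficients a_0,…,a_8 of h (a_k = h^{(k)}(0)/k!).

f: a_k = 2, 2, 10, 18, 58, 130, 362, 882, 2330, …
Change of var in L_f (x↦r) gives L₀.
Derive L from L₀ (diff closure).
L = (22 + 204·x + 1260·x^2 + 4672·x^3 + 8736·x^4 + 7680·x^5 + 2560·x^6) + (-1 - 16·x + 6·x^2 + 420·x^3 + 1520·x^4 + 2400·x^5 + 1792·x^6 + 512·x^7)·Dx  (order 1).
h: a_k = 4, 88, 672, 5600, 41520, 298080, 2080512, 14214400, 95635008, …
ICs: h(0) = 4.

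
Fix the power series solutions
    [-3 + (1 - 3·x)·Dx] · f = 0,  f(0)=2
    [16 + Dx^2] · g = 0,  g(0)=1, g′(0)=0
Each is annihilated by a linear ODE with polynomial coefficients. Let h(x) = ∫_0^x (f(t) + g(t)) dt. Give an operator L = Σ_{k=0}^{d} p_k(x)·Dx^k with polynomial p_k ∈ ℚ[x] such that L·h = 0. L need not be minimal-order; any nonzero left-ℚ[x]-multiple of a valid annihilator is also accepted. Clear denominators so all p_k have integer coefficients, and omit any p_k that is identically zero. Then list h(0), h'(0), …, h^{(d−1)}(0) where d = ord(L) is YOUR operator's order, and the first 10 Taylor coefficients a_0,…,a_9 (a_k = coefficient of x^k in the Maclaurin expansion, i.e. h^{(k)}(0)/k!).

L = (1680 - 2304·x + 3456·x^2)·Dx + (-272 + 1584·x - 3456·x^2 + 3456·x^3)·Dx^2 + (105 - 144·x + 216·x^2)·Dx^3 + (-17 + 99·x - 216·x^2 + 216·x^3)·Dx^4  (order 4).
h: a_k = 0, 3, 3, 10/3, 27/2, 518/15, 81, 65354/315, 2187/4, 4133942/2835, …
ICs: h(0) = 0, h′(0) = 3, h′′(0) = 6, h′′′(0) = 20.

f: a_k = 2, 6, 18, 54, 162, 486, 1458, 4374, 13122, 39366, …
g: a_k = 1, 0, -8, 0, 32/3, 0, -256/45, 0, 512/315, 0, …
L₀ := lclm(L_f,L_g); ord L₀ ≤ 1+2.
h=∫h₀ ⇒ L = L₀·Dx.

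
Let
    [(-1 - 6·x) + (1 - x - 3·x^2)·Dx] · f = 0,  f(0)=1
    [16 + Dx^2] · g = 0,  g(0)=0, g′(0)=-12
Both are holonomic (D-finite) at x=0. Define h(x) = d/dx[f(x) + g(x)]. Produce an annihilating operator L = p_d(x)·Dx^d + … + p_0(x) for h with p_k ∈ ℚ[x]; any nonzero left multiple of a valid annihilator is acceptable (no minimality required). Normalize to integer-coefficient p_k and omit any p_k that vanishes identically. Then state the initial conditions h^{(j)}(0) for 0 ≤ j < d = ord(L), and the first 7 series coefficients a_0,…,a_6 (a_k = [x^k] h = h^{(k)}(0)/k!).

f: a_k = 1, 1, 4, 7, 19, 40, 97, …
g: a_k = 0, -12, 0, 32, 0, -128/5, 0, …
Weyl lclm of L_f,L_g ⇒ L₀ (ord ≤ 3).
h₀' ⇒ L via d/dx closure of L₀.
L = (4672 + 20416·x + 66304·x^2 + 32640·x^3 + 66240·x^4 + 62208·x^5 + 62208·x^6) + (-464 - 2352·x + 3792·x^2 + 6752·x^3 - 2400·x^4 + 5184·x^5 + 24192·x^6 + 20736·x^7)·Dx + (292 + 1276·x + 4144·x^2 + 2040·x^3 + 4140·x^4 + 3888·x^5 + 3888·x^6)·Dx^2 + (-29 - 147·x + 237·x^2 + 422·x^3 - 150·x^4 + 324·x^5 + 1512·x^6 + 1296·x^7)·Dx^3  (order 3).
h: a_k = -11, 8, 117, 76, 72, 582, 23809/15, …
ICs: h(0) = -11, h′(0) = 8, h′′(0) = 234.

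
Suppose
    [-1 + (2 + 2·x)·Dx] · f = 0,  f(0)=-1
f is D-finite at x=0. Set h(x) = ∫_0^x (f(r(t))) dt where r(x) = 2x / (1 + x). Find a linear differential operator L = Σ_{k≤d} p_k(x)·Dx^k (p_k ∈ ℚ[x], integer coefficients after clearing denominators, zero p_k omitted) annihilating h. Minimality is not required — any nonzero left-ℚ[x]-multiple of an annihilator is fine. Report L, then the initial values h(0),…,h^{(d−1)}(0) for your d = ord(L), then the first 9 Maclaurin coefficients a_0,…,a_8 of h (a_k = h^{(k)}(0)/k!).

L = -Dx + (1 + 4·x + 3·x^2)·Dx^2  (order 2).
h: a_k = 0, -1, -1/2, 1/2, -5/8, 37/40, -25/16, 327/112, -753/128, …
ICs: h(0) = 0, h′(0) = -1.

f: a_k = -1, -1/2, 1/8, -1/16, 5/128, -7/256, 21/1024, -33/2048, 429/32768, …
h₀=f(r): pull back L_f along r ⇒ L₀.
Integrate: L := L₀·Dx.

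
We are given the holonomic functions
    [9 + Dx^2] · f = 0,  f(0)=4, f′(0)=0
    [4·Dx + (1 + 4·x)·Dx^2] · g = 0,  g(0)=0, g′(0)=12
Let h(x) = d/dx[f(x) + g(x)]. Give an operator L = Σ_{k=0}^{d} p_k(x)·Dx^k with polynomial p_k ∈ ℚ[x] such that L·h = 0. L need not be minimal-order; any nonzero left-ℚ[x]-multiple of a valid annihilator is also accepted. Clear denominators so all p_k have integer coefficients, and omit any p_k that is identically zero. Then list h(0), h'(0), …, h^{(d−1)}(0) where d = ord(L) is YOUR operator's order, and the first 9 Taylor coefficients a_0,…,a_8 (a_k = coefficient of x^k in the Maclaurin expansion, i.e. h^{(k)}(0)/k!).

f: a_k = 4, 0, -18, 0, 27/2, 0, -81/20, 0, 729/1120, …
g: a_k = 0, 12, -24, 64, -192, 3072/5, -2048, 49152/7, -24576, …
Sum ⇒ L₀ = lclm(L_f,L_g) in ℚ(x)⟨Dx⟩.
h=h₀': d/dx-closure on L₀ ⇒ L.
L = (3780 + 2592·x + 5184·x^2) + (369 + 2124·x + 3888·x^2 + 5184·x^3)·Dx + (420 + 288·x + 576·x^2)·Dx^2 + (41 + 236·x + 432·x^2 + 576·x^3)·Dx^3  (order 3).
h: a_k = 12, -84, 192, -714, 3072, -123123/10, 49152, -27524391/140, 786432, …
ICs: h(0) = 12, h′(0) = -84, h′′(0) = 384.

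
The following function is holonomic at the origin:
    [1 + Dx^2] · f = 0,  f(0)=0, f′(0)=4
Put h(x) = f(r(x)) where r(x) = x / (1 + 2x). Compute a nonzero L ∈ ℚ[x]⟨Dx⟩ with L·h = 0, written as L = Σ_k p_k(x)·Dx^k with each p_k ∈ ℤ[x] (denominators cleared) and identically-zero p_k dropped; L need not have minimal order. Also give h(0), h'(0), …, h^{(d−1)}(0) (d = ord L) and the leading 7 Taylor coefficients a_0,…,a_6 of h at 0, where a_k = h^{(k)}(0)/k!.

L = 1 + (4 + 24·x + 48·x^2 + 32·x^3)·Dx + (1 + 8·x + 24·x^2 + 32·x^3 + 16·x^4)·Dx^2  (order 2).
h: a_k = 0, 4, -8, 46/3, -28, 1441/30, -75, …
ICs: h(0) = 0, h′(0) = 4.

f: a_k = 0, 4, 0, -2/3, 0, 1/30, 0, …
h₀=f(r): pull back L_f along r ⇒ L₀.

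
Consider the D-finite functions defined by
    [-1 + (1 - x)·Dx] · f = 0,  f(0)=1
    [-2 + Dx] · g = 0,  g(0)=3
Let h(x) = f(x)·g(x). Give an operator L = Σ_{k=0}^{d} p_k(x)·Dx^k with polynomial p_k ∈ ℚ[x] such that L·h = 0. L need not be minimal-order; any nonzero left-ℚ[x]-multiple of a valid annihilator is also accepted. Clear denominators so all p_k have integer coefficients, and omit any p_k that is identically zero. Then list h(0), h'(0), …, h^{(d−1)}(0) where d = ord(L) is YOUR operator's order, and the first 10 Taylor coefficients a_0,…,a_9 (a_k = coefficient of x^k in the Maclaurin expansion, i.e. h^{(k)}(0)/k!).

L = (3 - 2·x) + (-1 + x)·Dx  (order 1).
h: a_k = 3, 9, 15, 19, 21, 109/5, 331/15, 155/7, 2327/105, 20947/945, …
ICs: h(0) = 3.

f: a_k = 1, 1, 1, 1, 1, 1, 1, 1, 1, 1, …
g: a_k = 3, 6, 6, 4, 2, 4/5, 4/15, 8/105, 2/105, 4/945, …
Sym-product of L_f,L_g gives L₀ (≤ ord 1).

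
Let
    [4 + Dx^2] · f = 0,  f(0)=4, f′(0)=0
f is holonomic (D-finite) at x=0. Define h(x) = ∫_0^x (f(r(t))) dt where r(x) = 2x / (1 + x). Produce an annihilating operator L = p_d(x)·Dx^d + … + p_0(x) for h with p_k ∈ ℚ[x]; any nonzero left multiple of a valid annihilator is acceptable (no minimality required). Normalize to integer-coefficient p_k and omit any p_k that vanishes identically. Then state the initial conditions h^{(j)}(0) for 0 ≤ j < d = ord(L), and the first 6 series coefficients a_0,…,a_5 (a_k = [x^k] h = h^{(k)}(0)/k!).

L = 16·Dx + (2 + 6·x + 6·x^2 + 2·x^3)·Dx^2 + (1 + 4·x + 6·x^2 + 4·x^3 + x^4)·Dx^3  (order 3).
h: a_k = 0, 4, 0, -32/3, 16, -32/3, …
ICs: h(0) = 0, h′(0) = 4, h′′(0) = 0.

f: a_k = 4, 0, -8, 0, 8/3, 0, …
Change of var in L_f (x↦r) gives L₀.
h=∫h₀ ⇒ L = L₀·Dx.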